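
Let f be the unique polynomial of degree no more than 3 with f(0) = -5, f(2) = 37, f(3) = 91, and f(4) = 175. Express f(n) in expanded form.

f(n) = n^3 + 6n^2 + 5n - 5

Using the Lagrange interpolation formula with nodes 0, 2, 3, 4:
  L_0(n) = (n - 2)(n - 3)(n - 4) / -24
  L_1(n) = n(n - 3)(n - 4) / 4
  L_2(n) = n(n - 2)(n - 4) / -3
  L_3(n) = n(n - 2)(n - 3) / 8
Then f(n) = -5·L_0(n) + 37·L_1(n) + 91·L_2(n) + 175·L_3(n).
Expanding and collecting terms gives f(n) = n^3 + 6n^2 + 5n - 5.
Check: f(2) = 37. ✓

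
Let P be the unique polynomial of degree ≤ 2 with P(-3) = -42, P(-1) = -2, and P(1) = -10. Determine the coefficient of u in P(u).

-4

Write P(u) = au^2 + bu + c. Substituting each data point gives a linear system:
  9a - 3b + c = -42
  a - b + c = -2
  a + b + c = -10
Solving the system yields a = -6, b = -4, c = 0.
So P(u) = -6u^2 - 4u.
The coefficient of u is -4.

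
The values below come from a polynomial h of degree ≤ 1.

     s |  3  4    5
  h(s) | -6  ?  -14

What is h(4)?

-10

The 2 known points determine the degree-1 polynomial uniquely.
Write h(s) = as + b. Substituting each data point gives a linear system:
  3a + b = -6
  5a + b = -14
Solving the system yields a = -4, b = 6.
So h(s) = -4s + 6.
Then h(4) = -10.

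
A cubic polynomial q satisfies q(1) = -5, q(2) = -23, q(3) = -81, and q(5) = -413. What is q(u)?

Write q(u) = au^3 + bu^2 + cu + d. Substituting each data point gives a linear system:
  a + b + c + d = -5
  8a + 4b + 2c + d = -23
  27a + 9b + 3c + d = -81
  125a + 25b + 5c + d = -413
Solving the system yields a = -4, b = 4, c = -2, d = -3.
So q(u) = -4u³ + 4u² - 2u - 3.
Check: q(1) = -5. ✓

q(u) = -4u^3 + 4u^2 - 2u - 3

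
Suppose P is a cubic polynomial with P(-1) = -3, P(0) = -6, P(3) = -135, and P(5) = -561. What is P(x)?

Using the Lagrange interpolation formula with nodes -1, 0, 3, 5:
  L_0(x) = x(x - 3)(x - 5) / -24
  L_1(x) = (x + 1)(x - 3)(x - 5) / 15
  L_2(x) = (x + 1)x(x - 5) / -24
  L_3(x) = (x + 1)x(x - 3) / 60
Then P(x) = -3·L_0(x) - 6·L_1(x) - 135·L_2(x) - 561·L_3(x).
Expanding and collecting terms gives P(x) = -4x^3 - 2x^2 - x - 6.
Check: P(5) = -561. ✓

P(x) = -4x^3 - 2x^2 - x - 6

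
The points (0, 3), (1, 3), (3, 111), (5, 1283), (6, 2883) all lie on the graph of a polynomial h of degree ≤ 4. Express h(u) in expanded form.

Write h(u) = au^4 + bu^3 + cu^2 + du + e. Substituting each data point gives a linear system:
  e = 3
  a + b + c + d + e = 3
  81a + 27b + 9c + 3d + e = 111
  625a + 125b + 25c + 5d + e = 1283
  1296a + 216b + 36c + 6d + e = 2883
Solving the system yields a = 3, b = -4, c = -5, d = 6, e = 3.
So h(u) = 3u⁴ - 4u³ - 5u² + 6u + 3.
Check: h(5) = 1283. ✓

h(u) = 3u^4 - 4u^3 - 5u^2 + 6u + 3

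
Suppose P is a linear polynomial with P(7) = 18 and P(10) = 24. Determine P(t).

Using the Lagrange interpolation formula with nodes 7, 10:
  L_0(t) = (t - 10) / -3
  L_1(t) = (t - 7) / 3
Then P(t) = 18·L_0(t) + 24·L_1(t).
Expanding and collecting terms gives P(t) = 2t + 4.
Check: P(7) = 18. ✓

P(t) = 2t + 4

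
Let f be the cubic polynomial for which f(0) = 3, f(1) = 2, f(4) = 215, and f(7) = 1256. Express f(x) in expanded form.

Write f(x) = ax^3 + bx^2 + cx + d. Substituting each data point gives a linear system:
  d = 3
  a + b + c + d = 2
  64a + 16b + 4c + d = 215
  343a + 49b + 7c + d = 1256
Solving the system yields a = 4, b = -2, c = -3, d = 3.
So f(x) = 4x^3 - 2x^2 - 3x + 3.
Check: f(0) = 3. ✓

f(x) = 4x^3 - 2x^2 - 3x + 3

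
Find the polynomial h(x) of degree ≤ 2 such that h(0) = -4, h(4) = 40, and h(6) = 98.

Using the Lagrange interpolation formula with nodes 0, 4, 6:
  L_0(x) = (x - 4)(x - 6) / 24
  L_1(x) = x(x - 6) / -8
  L_2(x) = x(x - 4) / 12
Then h(x) = -4·L_0(x) + 40·L_1(x) + 98·L_2(x).
Expanding and collecting terms gives h(x) = 3x^2 - x - 4.
Check: h(0) = -4. ✓

h(x) = 3x^2 - x - 4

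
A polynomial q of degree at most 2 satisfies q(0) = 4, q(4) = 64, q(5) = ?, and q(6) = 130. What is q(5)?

The 3 known points determine the degree-2 polynomial uniquely.
Write q(s) = as^2 + bs + c. Substituting each data point gives a linear system:
  c = 4
  16a + 4b + c = 64
  36a + 6b + c = 130
Solving the system yields a = 3, b = 3, c = 4.
So q(s) = 3s^2 + 3s + 4.
Then q(5) = 94.

94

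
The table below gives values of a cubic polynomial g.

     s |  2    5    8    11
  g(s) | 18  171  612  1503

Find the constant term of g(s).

Write g(s) = as^3 + bs^2 + cs + d. Substituting each data point gives a linear system:
  8a + 4b + 2c + d = 18
  125a + 25b + 5c + d = 171
  512a + 64b + 8c + d = 612
  1331a + 121b + 11c + d = 1503
Solving the system yields a = 1, b = 1, c = 5, d = -4.
So g(s) = s³ + s² + 5s - 4.
The constant term is -4.

-4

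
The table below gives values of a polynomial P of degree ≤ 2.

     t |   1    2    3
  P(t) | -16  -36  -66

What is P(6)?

-216

Using the Lagrange interpolation formula with nodes 1, 2, 3:
  L_0(t) = (t - 2)(t - 3) / 2
  L_1(t) = (t - 1)(t - 3) / -1
  L_2(t) = (t - 1)(t - 2) / 2
Then P(t) = -16·L_0(t) - 36·L_1(t) - 66·L_2(t).
Expanding and collecting terms gives P(t) = -5t² - 5t - 6.
Evaluating at t = 6: P(6) = -216.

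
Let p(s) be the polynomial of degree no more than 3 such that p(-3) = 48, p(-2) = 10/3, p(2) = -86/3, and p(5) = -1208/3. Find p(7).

-3266/3

Write p(s) = as^3 + bs^2 + cs + d. Substituting each data point gives a linear system:
  -27a + 9b - 3c + d = 48
  -8a + 4b - 2c + d = 10/3
  8a + 4b + 2c + d = -86/3
  125a + 25b + 5c + d = -1208/3
Solving the system yields a = -3, b = -5/3, c = 4, d = -6.
So p(s) = -3s³ - (5/3)s² + 4s - 6.
Then p(7) = -3266/3.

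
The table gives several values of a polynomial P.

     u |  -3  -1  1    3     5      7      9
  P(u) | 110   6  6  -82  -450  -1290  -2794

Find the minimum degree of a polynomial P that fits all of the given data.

Forward differences of the values at u = -3, -1, 1, 3, 5, 7, 9:
  P  : 110  6  6  -82  -450  -1290  -2794
  Δ  : -104  0  -88  -368  -840  -1504
  Δ^2: 104  -88  -280  -472  -664
  Δ^3: -192  -192  -192  -192
  Δ^4: 0  0  0
  Δ^5: 0  0
  Δ^6: 0
The third differences are constant (-192) and nonzero, while all higher differences vanish, so the minimal degree is 3.

3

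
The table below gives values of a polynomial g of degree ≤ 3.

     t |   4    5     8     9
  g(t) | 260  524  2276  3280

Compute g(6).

928

Using the Lagrange interpolation formula with nodes 4, 5, 8, 9:
  L_0(t) = (t - 5)(t - 8)(t - 9) / -20
  L_1(t) = (t - 4)(t - 8)(t - 9) / 12
  L_2(t) = (t - 4)(t - 5)(t - 9) / -12
  L_3(t) = (t - 4)(t - 5)(t - 8) / 20
Then g(t) = 260·L_0(t) + 524·L_1(t) + 2276·L_2(t) + 3280·L_3(t).
Expanding and collecting terms gives g(t) = 5t^3 - 5t^2 + 4t + 4.
Evaluating at t = 6: g(6) = 928.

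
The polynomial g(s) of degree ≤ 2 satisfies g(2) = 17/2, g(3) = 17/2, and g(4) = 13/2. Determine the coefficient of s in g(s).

Write g(s) = as^2 + bs + c. Substituting each data point gives a linear system:
  4a + 2b + c = 17/2
  9a + 3b + c = 17/2
  16a + 4b + c = 13/2
Solving the system yields a = -1, b = 5, c = 5/2.
So g(s) = -s² + 5s + 5/2.
The coefficient of s is 5.

5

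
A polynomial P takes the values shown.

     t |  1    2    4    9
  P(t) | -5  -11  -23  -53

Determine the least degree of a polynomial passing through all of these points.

1

Divided differences on the nodes 1, 2, 4, 9:
  order 0: -5  -11  -23  -53
  order 1: -6  -6  -6
  order 2: 0  0
  order 3: 0
The order-1 divided differences are all -6 (nonzero) and every higher order vanishes, so the data lies on a polynomial of degree exactly 1.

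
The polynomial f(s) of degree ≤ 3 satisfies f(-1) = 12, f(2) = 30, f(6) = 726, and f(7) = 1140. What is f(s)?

f(s) = 3s^3 + 3s^2 - 6s + 6

Write f(s) = as^3 + bs^2 + cs + d. Substituting each data point gives a linear system:
  -a + b - c + d = 12
  8a + 4b + 2c + d = 30
  216a + 36b + 6c + d = 726
  343a + 49b + 7c + d = 1140
Solving the system yields a = 3, b = 3, c = -6, d = 6.
So f(s) = 3s³ + 3s² - 6s + 6.
Check: f(2) = 30. ✓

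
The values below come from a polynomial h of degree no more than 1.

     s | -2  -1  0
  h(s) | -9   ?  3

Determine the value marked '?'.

-3

On equispaced nodes a degree-1 polynomial has vanishing second forward difference, so
  h(-2) - 2·h(-1) + h(0) = 0.
Substituting the known values and solving for h(-1):
  -2·h(-1) = 6
  h(-1) = -3.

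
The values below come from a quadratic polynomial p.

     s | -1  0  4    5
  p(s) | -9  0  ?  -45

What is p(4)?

The 3 known points determine the degree-2 polynomial uniquely.
Write p(s) = as^2 + bs + c. Substituting each data point gives a linear system:
  a - b + c = -9
  c = 0
  25a + 5b + c = -45
Solving the system yields a = -3, b = 6, c = 0.
So p(s) = -3s² + 6s.
Then p(4) = -24.

-24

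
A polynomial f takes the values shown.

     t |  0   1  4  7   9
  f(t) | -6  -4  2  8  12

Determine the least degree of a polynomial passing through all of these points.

Divided differences on the nodes 0, 1, 4, 7, 9:
  order 0: -6  -4  2  8  12
  order 1: 2  2  2  2
  order 2: 0  0  0
  order 3: 0  0
  order 4: 0
The order-1 divided differences are all 2 (nonzero) and every higher order vanishes, so the data lies on a polynomial of degree exactly 1.

1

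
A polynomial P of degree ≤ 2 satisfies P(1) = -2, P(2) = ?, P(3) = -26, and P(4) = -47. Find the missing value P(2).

On equispaced nodes a degree-2 polynomial has vanishing third forward difference, so
  - P(1) + 3·P(2) - 3·P(3) + P(4) = 0.
Substituting the known values and solving for P(2):
  3·P(2) = -33
  P(2) = -11.

-11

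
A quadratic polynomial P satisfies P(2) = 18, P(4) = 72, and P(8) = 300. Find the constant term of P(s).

Write P(s) = as^2 + bs + c. Substituting each data point gives a linear system:
  4a + 2b + c = 18
  16a + 4b + c = 72
  64a + 8b + c = 300
Solving the system yields a = 5, b = -3, c = 4.
So P(s) = 5s² - 3s + 4.
The constant term is 4.

4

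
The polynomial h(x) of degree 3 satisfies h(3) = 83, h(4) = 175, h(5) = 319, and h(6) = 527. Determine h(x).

Using the Lagrange interpolation formula with nodes 3, 4, 5, 6:
  L_0(x) = (x - 4)(x - 5)(x - 6) / -6
  L_1(x) = (x - 3)(x - 5)(x - 6) / 2
  L_2(x) = (x - 3)(x - 4)(x - 6) / -2
  L_3(x) = (x - 3)(x - 4)(x - 5) / 6
Then h(x) = 83·L_0(x) + 175·L_1(x) + 319·L_2(x) + 527·L_3(x).
Expanding and collecting terms gives h(x) = 2x^3 + 2x^2 + 4x - 1.
Check: h(3) = 83. ✓

h(x) = 2x^3 + 2x^2 + 4x - 1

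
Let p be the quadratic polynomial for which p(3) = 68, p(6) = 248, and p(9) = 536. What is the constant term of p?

-4

Write p(t) = at^2 + bt + c. Substituting each data point gives a linear system:
  9a + 3b + c = 68
  36a + 6b + c = 248
  81a + 9b + c = 536
Solving the system yields a = 6, b = 6, c = -4.
So p(t) = 6t^2 + 6t - 4.
The constant term is -4.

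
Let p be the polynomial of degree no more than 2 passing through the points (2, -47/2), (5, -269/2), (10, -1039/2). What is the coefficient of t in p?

Write p(t) = at^2 + bt + c. Substituting each data point gives a linear system:
  4a + 2b + c = -47/2
  25a + 5b + c = -269/2
  100a + 10b + c = -1039/2
Solving the system yields a = -5, b = -2, c = 1/2.
So p(t) = -5t² - 2t + 1/2.
The coefficient of t is -2.

-2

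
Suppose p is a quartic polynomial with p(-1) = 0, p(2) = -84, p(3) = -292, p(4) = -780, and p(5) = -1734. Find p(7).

-6024

Write p(x) = ax^4 + bx^3 + cx^2 + dx + e. Substituting each data point gives a linear system:
  a - b + c - d + e = 0
  16a + 8b + 4c + 2d + e = -84
  81a + 27b + 9c + 3d + e = -292
  256a + 64b + 16c + 4d + e = -780
  625a + 125b + 25c + 5d + e = -1734
Solving the system yields a = -2, b = -3, c = -3, d = -6, e = -4.
So p(x) = -2x^4 - 3x^3 - 3x^2 - 6x - 4.
Then p(7) = -6024.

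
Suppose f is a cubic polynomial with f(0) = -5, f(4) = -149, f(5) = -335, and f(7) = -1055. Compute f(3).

Using the Lagrange interpolation formula with nodes 0, 4, 5, 7:
  L_0(s) = (s - 4)(s - 5)(s - 7) / -140
  L_1(s) = s(s - 5)(s - 7) / 12
  L_2(s) = s(s - 4)(s - 7) / -10
  L_3(s) = s(s - 4)(s - 5) / 42
Then f(s) = -5·L_0(s) - 149·L_1(s) - 335·L_2(s) - 1055·L_3(s).
Expanding and collecting terms gives f(s) = -4s^3 + 6s^2 + 4s - 5.
Evaluating at s = 3: f(3) = -47.

-47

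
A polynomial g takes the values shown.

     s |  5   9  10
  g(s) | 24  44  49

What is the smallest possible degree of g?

Divided differences on the nodes 5, 9, 10:
  order 0: 24  44  49
  order 1: 5  5
  order 2: 0
The order-1 divided differences are all 5 (nonzero) and every higher order vanishes, so the data lies on a polynomial of degree exactly 1.

1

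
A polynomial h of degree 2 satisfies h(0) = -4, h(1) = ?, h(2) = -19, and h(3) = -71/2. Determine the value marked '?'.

The 3 known points determine the degree-2 polynomial uniquely.
Write h(u) = au^2 + bu + c. Substituting each data point gives a linear system:
  c = -4
  4a + 2b + c = -19
  9a + 3b + c = -71/2
Solving the system yields a = -3, b = -3/2, c = -4.
So h(u) = -3u² - (3/2)u - 4.
Then h(1) = -17/2.

-17/2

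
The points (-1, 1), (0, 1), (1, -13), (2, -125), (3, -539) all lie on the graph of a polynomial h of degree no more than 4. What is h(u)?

Write h(u) = au^4 + bu^3 + cu^2 + du + e. Substituting each data point gives a linear system:
  a - b + c - d + e = 1
  e = 1
  a + b + c + d + e = -13
  16a + 8b + 4c + 2d + e = -125
  81a + 27b + 9c + 3d + e = -539
Solving the system yields a = -5, b = -4, c = -2, d = -3, e = 1.
So h(u) = -5u^4 - 4u^3 - 2u^2 - 3u + 1.
Check: h(1) = -13. ✓

h(u) = -5u^4 - 4u^3 - 2u^2 - 3u + 1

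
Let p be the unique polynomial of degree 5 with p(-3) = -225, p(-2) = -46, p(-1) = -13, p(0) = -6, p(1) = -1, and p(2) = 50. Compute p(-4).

-886

Using the Lagrange interpolation formula with nodes -3, -2, -1, 0, 1, 2:
  L_0(u) = (u + 2)(u + 1)u(u - 1)(u - 2) / -120
  L_1(u) = (u + 3)(u + 1)u(u - 1)(u - 2) / 24
  L_2(u) = (u + 3)(u + 2)u(u - 1)(u - 2) / -12
  L_3(u) = (u + 3)(u + 2)(u + 1)(u - 1)(u - 2) / 12
  L_4(u) = (u + 3)(u + 2)(u + 1)u(u - 2) / -24
  L_5(u) = (u + 3)(u + 2)(u + 1)u(u - 1) / 120
Then p(u) = -225·L_0(u) - 46·L_1(u) - 13·L_2(u) - 6·L_3(u) - 1·L_4(u) + 50·L_5(u).
Expanding and collecting terms gives p(u) = u⁵ + u⁴ + u³ - 2u² + 4u - 6.
Evaluating at u = -4: p(-4) = -886.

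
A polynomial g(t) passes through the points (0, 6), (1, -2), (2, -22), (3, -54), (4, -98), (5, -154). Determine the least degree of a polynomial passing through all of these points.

2

Forward differences of the values at t = 0, 1, 2, 3, 4, 5:
  g  : 6  -2  -22  -54  -98  -154
  Δ  : -8  -20  -32  -44  -56
  Δ^2: -12  -12  -12  -12
  Δ^3: 0  0  0
  Δ^4: 0  0
  Δ^5: 0
The second differences are constant (-12) and nonzero, while all higher differences vanish, so the minimal degree is 2.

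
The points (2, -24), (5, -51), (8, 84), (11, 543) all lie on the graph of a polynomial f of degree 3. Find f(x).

f(x) = x^3 - 6x^2 - 6x + 4

Write f(x) = ax^3 + bx^2 + cx + d. Substituting each data point gives a linear system:
  8a + 4b + 2c + d = -24
  125a + 25b + 5c + d = -51
  512a + 64b + 8c + d = 84
  1331a + 121b + 11c + d = 543
Solving the system yields a = 1, b = -6, c = -6, d = 4.
So f(x) = x³ - 6x² - 6x + 4.
Check: f(5) = -51. ✓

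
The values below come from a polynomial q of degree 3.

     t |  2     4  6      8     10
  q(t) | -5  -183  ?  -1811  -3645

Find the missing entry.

-721

The 4 known points determine the degree-3 polynomial uniquely.
Write q(t) = at^3 + bt^2 + ct + d. Substituting each data point gives a linear system:
  8a + 4b + 2c + d = -5
  64a + 16b + 4c + d = -183
  512a + 64b + 8c + d = -1811
  1000a + 100b + 10c + d = -3645
Solving the system yields a = -4, b = 3, c = 5, d = 5.
So q(t) = -4t^3 + 3t^2 + 5t + 5.
Then q(6) = -721.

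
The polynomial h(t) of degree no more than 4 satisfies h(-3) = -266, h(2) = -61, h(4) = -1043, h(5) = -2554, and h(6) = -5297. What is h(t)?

Using the Lagrange interpolation formula with nodes -3, 2, 4, 5, 6:
  L_0(t) = (t - 2)(t - 4)(t - 5)(t - 6) / 2520
  L_1(t) = (t + 3)(t - 4)(t - 5)(t - 6) / -120
  L_2(t) = (t + 3)(t - 2)(t - 5)(t - 6) / 28
  L_3(t) = (t + 3)(t - 2)(t - 4)(t - 6) / -24
  L_4(t) = (t + 3)(t - 2)(t - 4)(t - 5) / 72
Then h(t) = -266·L_0(t) - 61·L_1(t) - 1043·L_2(t) - 2554·L_3(t) - 5297·L_4(t).
Expanding and collecting terms gives h(t) = -4t^4 - t^3 + 3t^2 - t + 1.
Check: h(4) = -1043. ✓

h(t) = -4t^4 - t^3 + 3t^2 - t + 1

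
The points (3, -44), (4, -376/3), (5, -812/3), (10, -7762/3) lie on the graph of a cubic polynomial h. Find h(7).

-2476/3

Write h(s) = as^3 + bs^2 + cs + d. Substituting each data point gives a linear system:
  27a + 9b + 3c + d = -44
  64a + 16b + 4c + d = -376/3
  125a + 25b + 5c + d = -812/3
  1000a + 100b + 10c + d = -7762/3
Solving the system yields a = -3, b = 4, c = 5/3, d = -4.
So h(s) = -3s³ + 4s² + (5/3)s - 4.
Then h(7) = -2476/3.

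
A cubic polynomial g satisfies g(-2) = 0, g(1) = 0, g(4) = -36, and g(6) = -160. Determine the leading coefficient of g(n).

-1

Write g(n) = an^3 + bn^2 + cn + d. Substituting each data point gives a linear system:
  -8a + 4b - 2c + d = 0
  a + b + c + d = 0
  64a + 16b + 4c + d = -36
  216a + 36b + 6c + d = -160
Solving the system yields a = -1, b = 1, c = 4, d = -4.
So g(n) = -n³ + n² + 4n - 4.
The leading coefficient is -1.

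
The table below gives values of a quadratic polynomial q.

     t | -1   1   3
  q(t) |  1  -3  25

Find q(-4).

Write q(t) = at^2 + bt + c. Substituting each data point gives a linear system:
  a - b + c = 1
  a + b + c = -3
  9a + 3b + c = 25
Solving the system yields a = 4, b = -2, c = -5.
So q(t) = 4t^2 - 2t - 5.
Then q(-4) = 67.

67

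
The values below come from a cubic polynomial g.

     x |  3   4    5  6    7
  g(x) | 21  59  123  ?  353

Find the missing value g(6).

219

On equispaced nodes a degree-3 polynomial has vanishing fourth forward difference, so
  g(3) - 4·g(4) + 6·g(5) - 4·g(6) + g(7) = 0.
Substituting the known values and solving for g(6):
  -4·g(6) = -876
  g(6) = 219.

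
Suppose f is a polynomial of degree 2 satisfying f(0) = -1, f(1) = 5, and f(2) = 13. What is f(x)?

Write f(x) = ax^2 + bx + c. Substituting each data point gives a linear system:
  c = -1
  a + b + c = 5
  4a + 2b + c = 13
Solving the system yields a = 1, b = 5, c = -1.
So f(x) = x^2 + 5x - 1.
Check: f(2) = 13. ✓

f(x) = x^2 + 5x - 1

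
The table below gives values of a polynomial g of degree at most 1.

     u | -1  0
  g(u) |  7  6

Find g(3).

3

Write g(u) = au + b. Substituting each data point gives a linear system:
  -a + b = 7
  b = 6
Solving the system yields a = -1, b = 6.
So g(u) = -u + 6.
Then g(3) = 3.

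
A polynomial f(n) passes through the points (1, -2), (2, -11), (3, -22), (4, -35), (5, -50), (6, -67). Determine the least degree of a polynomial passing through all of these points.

2

Forward differences of the values at n = 1, 2, 3, 4, 5, 6:
  f  : -2  -11  -22  -35  -50  -67
  Δ  : -9  -11  -13  -15  -17
  Δ^2: -2  -2  -2  -2
  Δ^3: 0  0  0
  Δ^4: 0  0
  Δ^5: 0
The second differences are constant (-2) and nonzero, while all higher differences vanish, so the minimal degree is 2.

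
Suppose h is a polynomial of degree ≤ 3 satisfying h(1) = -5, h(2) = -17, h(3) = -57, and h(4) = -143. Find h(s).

h(s) = -3s^3 + 4s^2 - 3s - 3

Write h(s) = as^3 + bs^2 + cs + d. Substituting each data point gives a linear system:
  a + b + c + d = -5
  8a + 4b + 2c + d = -17
  27a + 9b + 3c + d = -57
  64a + 16b + 4c + d = -143
Solving the system yields a = -3, b = 4, c = -3, d = -3.
So h(s) = -3s³ + 4s² - 3s - 3.
Check: h(4) = -143. ✓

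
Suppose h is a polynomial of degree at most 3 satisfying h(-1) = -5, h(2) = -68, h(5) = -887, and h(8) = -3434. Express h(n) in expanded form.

h(n) = -6n^3 - 6n^2 + 3n - 2

Write h(n) = an^3 + bn^2 + cn + d. Substituting each data point gives a linear system:
  -a + b - c + d = -5
  8a + 4b + 2c + d = -68
  125a + 25b + 5c + d = -887
  512a + 64b + 8c + d = -3434
Solving the system yields a = -6, b = -6, c = 3, d = -2.
So h(n) = -6n^3 - 6n^2 + 3n - 2.
Check: h(8) = -3434. ✓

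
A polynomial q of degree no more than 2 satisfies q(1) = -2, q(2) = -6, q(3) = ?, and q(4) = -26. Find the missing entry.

On equispaced nodes a degree-2 polynomial has vanishing third forward difference, so
  - q(1) + 3·q(2) - 3·q(3) + q(4) = 0.
Substituting the known values and solving for q(3):
  -3·q(3) = 42
  q(3) = -14.

-14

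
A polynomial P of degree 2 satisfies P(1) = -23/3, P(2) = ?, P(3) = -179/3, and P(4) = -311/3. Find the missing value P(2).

-83/3

On equispaced nodes a degree-2 polynomial has vanishing third forward difference, so
  - P(1) + 3·P(2) - 3·P(3) + P(4) = 0.
Substituting the known values and solving for P(2):
  3·P(2) = -83
  P(2) = -83/3.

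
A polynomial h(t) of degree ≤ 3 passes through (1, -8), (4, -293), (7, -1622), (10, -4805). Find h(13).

Write h(t) = at^3 + bt^2 + ct + d. Substituting each data point gives a linear system:
  a + b + c + d = -8
  64a + 16b + 4c + d = -293
  343a + 49b + 7c + d = -1622
  1000a + 100b + 10c + d = -4805
Solving the system yields a = -5, b = 2, c = 0, d = -5.
So h(t) = -5t^3 + 2t^2 - 5.
Then h(13) = -10652.

-10652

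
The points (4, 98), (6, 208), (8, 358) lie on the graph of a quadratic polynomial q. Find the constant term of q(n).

Write q(n) = an^2 + bn + c. Substituting each data point gives a linear system:
  16a + 4b + c = 98
  36a + 6b + c = 208
  64a + 8b + c = 358
Solving the system yields a = 5, b = 5, c = -2.
So q(n) = 5n² + 5n - 2.
The constant term is -2.

-2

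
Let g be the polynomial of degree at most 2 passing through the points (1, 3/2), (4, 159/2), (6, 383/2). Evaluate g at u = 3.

83/2

Write g(u) = au^2 + bu + c. Substituting each data point gives a linear system:
  a + b + c = 3/2
  16a + 4b + c = 159/2
  36a + 6b + c = 383/2
Solving the system yields a = 6, b = -4, c = -1/2.
So g(u) = 6u^2 - 4u - 1/2.
Then g(3) = 83/2.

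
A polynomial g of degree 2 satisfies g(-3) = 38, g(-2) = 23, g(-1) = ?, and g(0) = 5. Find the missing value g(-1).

On equispaced nodes a degree-2 polynomial has vanishing third forward difference, so
  - g(-3) + 3·g(-2) - 3·g(-1) + g(0) = 0.
Substituting the known values and solving for g(-1):
  -3·g(-1) = -36
  g(-1) = 12.

12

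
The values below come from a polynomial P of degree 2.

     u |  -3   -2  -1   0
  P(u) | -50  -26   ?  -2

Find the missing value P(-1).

On equispaced nodes a degree-2 polynomial has vanishing third forward difference, so
  - P(-3) + 3·P(-2) - 3·P(-1) + P(0) = 0.
Substituting the known values and solving for P(-1):
  -3·P(-1) = 30
  P(-1) = -10.

-10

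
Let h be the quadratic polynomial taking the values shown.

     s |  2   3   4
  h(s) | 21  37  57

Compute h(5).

81

Using the Lagrange interpolation formula with nodes 2, 3, 4:
  L_0(s) = (s - 3)(s - 4) / 2
  L_1(s) = (s - 2)(s - 4) / -1
  L_2(s) = (s - 2)(s - 3) / 2
Then h(s) = 21·L_0(s) + 37·L_1(s) + 57·L_2(s).
Expanding and collecting terms gives h(s) = 2s^2 + 6s + 1.
Evaluating at s = 5: h(5) = 81.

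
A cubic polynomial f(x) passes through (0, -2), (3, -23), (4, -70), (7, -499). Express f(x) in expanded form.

f(x) = -2x^3 + 4x^2 - x - 2

Write f(x) = ax^3 + bx^2 + cx + d. Substituting each data point gives a linear system:
  d = -2
  27a + 9b + 3c + d = -23
  64a + 16b + 4c + d = -70
  343a + 49b + 7c + d = -499
Solving the system yields a = -2, b = 4, c = -1, d = -2.
So f(x) = -2x^3 + 4x^2 - x - 2.
Check: f(7) = -499. ✓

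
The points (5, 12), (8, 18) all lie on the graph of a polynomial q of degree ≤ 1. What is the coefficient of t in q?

Write q(t) = at + b. Substituting each data point gives a linear system:
  5a + b = 12
  8a + b = 18
Solving the system yields a = 2, b = 2.
So q(t) = 2t + 2.
The leading coefficient is 2.

2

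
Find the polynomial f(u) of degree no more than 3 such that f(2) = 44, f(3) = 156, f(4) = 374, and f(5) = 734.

Write f(u) = au^3 + bu^2 + cu + d. Substituting each data point gives a linear system:
  8a + 4b + 2c + d = 44
  27a + 9b + 3c + d = 156
  64a + 16b + 4c + d = 374
  125a + 25b + 5c + d = 734
Solving the system yields a = 6, b = -1, c = 3, d = -6.
So f(u) = 6u³ - u² + 3u - 6.
Check: f(5) = 734. ✓

f(u) = 6u^3 - u^2 + 3u - 6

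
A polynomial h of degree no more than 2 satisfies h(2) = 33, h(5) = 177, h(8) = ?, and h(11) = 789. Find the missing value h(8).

429

On equispaced nodes a degree-2 polynomial has vanishing third forward difference, so
  - h(2) + 3·h(5) - 3·h(8) + h(11) = 0.
Substituting the known values and solving for h(8):
  -3·h(8) = -1287
  h(8) = 429.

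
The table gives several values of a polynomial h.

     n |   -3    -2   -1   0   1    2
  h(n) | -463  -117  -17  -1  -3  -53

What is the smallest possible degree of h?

4

Forward differences of the values at n = -3, -2, -1, 0, 1, 2:
  h  : -463  -117  -17  -1  -3  -53
  Δ  : 346  100  16  -2  -50
  Δ^2: -246  -84  -18  -48
  Δ^3: 162  66  -30
  Δ^4: -96  -96
  Δ^5: 0
The fourth differences are constant (-96) and nonzero, while all higher differences vanish, so the minimal degree is 4.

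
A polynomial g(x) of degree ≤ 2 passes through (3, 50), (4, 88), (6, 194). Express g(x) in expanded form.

Using the Lagrange interpolation formula with nodes 3, 4, 6:
  L_0(x) = (x - 4)(x - 6) / 3
  L_1(x) = (x - 3)(x - 6) / -2
  L_2(x) = (x - 3)(x - 4) / 6
Then g(x) = 50·L_0(x) + 88·L_1(x) + 194·L_2(x).
Expanding and collecting terms gives g(x) = 5x^2 + 3x - 4.
Check: g(3) = 50. ✓

g(x) = 5x^2 + 3x - 4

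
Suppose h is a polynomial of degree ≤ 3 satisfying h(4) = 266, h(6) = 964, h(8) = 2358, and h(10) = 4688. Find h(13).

10463

Write h(t) = at^3 + bt^2 + ct + d. Substituting each data point gives a linear system:
  64a + 16b + 4c + d = 266
  216a + 36b + 6c + d = 964
  512a + 64b + 8c + d = 2358
  1000a + 100b + 10c + d = 4688
Solving the system yields a = 5, b = -3, c = -1, d = -2.
So h(t) = 5t^3 - 3t^2 - t - 2.
Then h(13) = 10463.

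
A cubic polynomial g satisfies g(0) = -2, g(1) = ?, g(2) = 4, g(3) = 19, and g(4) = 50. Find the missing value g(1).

-1

On equispaced nodes a degree-3 polynomial has vanishing fourth forward difference, so
  g(0) - 4·g(1) + 6·g(2) - 4·g(3) + g(4) = 0.
Substituting the known values and solving for g(1):
  -4·g(1) = 4
  g(1) = -1.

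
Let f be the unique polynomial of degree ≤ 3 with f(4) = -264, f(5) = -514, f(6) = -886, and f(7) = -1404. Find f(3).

-112

Using the Lagrange interpolation formula with nodes 4, 5, 6, 7:
  L_0(x) = (x - 5)(x - 6)(x - 7) / -6
  L_1(x) = (x - 4)(x - 6)(x - 7) / 2
  L_2(x) = (x - 4)(x - 5)(x - 7) / -2
  L_3(x) = (x - 4)(x - 5)(x - 6) / 6
Then f(x) = -264·L_0(x) - 514·L_1(x) - 886·L_2(x) - 1404·L_3(x).
Expanding and collecting terms gives f(x) = -4x^3 - x^2 + 3x - 4.
Evaluating at x = 3: f(3) = -112.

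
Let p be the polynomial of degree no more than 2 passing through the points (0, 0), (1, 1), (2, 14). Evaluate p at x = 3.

Write p(x) = ax^2 + bx + c. Substituting each data point gives a linear system:
  c = 0
  a + b + c = 1
  4a + 2b + c = 14
Solving the system yields a = 6, b = -5, c = 0.
So p(x) = 6x² - 5x.
Then p(3) = 39.

39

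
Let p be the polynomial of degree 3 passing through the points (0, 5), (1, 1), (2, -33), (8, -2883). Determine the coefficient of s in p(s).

Write p(s) = as^3 + bs^2 + cs + d. Substituting each data point gives a linear system:
  d = 5
  a + b + c + d = 1
  8a + 4b + 2c + d = -33
  512a + 64b + 8c + d = -2883
Solving the system yields a = -6, b = 3, c = -1, d = 5.
So p(s) = -6s^3 + 3s^2 - s + 5.
The coefficient of s is -1.

-1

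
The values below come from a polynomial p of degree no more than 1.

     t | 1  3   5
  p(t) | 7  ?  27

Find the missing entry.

The 2 known points determine the degree-1 polynomial uniquely.
Write p(t) = at + b. Substituting each data point gives a linear system:
  a + b = 7
  5a + b = 27
Solving the system yields a = 5, b = 2.
So p(t) = 5t + 2.
Then p(3) = 17.

17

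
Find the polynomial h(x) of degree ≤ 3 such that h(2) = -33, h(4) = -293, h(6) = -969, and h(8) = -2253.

h(x) = -4x^3 - 4x^2 + 6x + 3

Write h(x) = ax^3 + bx^2 + cx + d. Substituting each data point gives a linear system:
  8a + 4b + 2c + d = -33
  64a + 16b + 4c + d = -293
  216a + 36b + 6c + d = -969
  512a + 64b + 8c + d = -2253
Solving the system yields a = -4, b = -4, c = 6, d = 3.
So h(x) = -4x^3 - 4x^2 + 6x + 3.
Check: h(6) = -969. ✓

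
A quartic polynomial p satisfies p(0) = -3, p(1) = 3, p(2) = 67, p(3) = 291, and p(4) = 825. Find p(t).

Write p(t) = at^4 + bt^3 + ct^2 + dt + e. Substituting each data point gives a linear system:
  e = -3
  a + b + c + d + e = 3
  16a + 8b + 4c + 2d + e = 67
  81a + 27b + 9c + 3d + e = 291
  256a + 64b + 16c + 4d + e = 825
Solving the system yields a = 2, b = 5, c = 0, d = -1, e = -3.
So p(t) = 2t^4 + 5t^3 - t - 3.
Check: p(3) = 291. ✓

p(t) = 2t^4 + 5t^3 - t - 3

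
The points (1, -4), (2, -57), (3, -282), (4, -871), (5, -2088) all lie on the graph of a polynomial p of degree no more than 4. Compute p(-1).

-6

Forward differences of the values at t = 1, 2, 3, 4, 5:
  p  : -4  -57  -282  -871  -2088
  Δ  : -53  -225  -589  -1217
  Δ^2: -172  -364  -628
  Δ^3: -192  -264
  Δ^4: -72
The fourth differences are constant, confirming degree 4.
Interpolating (Newton forward form) and evaluating at t = -1 gives p(-1) = -6.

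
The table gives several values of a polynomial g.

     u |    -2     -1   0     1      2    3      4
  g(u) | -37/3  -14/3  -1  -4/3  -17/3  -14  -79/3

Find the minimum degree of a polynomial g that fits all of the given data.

2

Forward differences of the values at u = -2, -1, 0, 1, 2, 3, 4:
  g  : -37/3  -14/3  -1  -4/3  -17/3  -14  -79/3
  Δ  : 23/3  11/3  -1/3  -13/3  -25/3  -37/3
  Δ^2: -4  -4  -4  -4  -4
  Δ^3: 0  0  0  0
  Δ^4: 0  0  0
  Δ^5: 0  0
  Δ^6: 0
The second differences are constant (-4) and nonzero, while all higher differences vanish, so the minimal degree is 2.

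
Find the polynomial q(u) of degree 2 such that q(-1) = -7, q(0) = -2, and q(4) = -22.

Using the Lagrange interpolation formula with nodes -1, 0, 4:
  L_0(u) = u(u - 4) / 5
  L_1(u) = (u + 1)(u - 4) / -4
  L_2(u) = (u + 1)u / 20
Then q(u) = -7·L_0(u) - 2·L_1(u) - 22·L_2(u).
Expanding and collecting terms gives q(u) = -2u^2 + 3u - 2.
Check: q(-1) = -7. ✓

q(u) = -2u^2 + 3u - 2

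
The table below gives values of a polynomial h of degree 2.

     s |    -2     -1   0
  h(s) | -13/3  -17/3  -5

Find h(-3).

-1

Forward differences of the values at s = -2, -1, 0:
  h  : -13/3  -17/3  -5
  Δ  : -4/3  2/3
  Δ^2: 2
The second differences are constant, confirming degree 2.
Interpolating (Newton forward form) and evaluating at s = -3 gives h(-3) = -1.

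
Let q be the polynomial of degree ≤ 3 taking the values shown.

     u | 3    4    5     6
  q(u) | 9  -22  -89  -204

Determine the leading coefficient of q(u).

-2

Write q(u) = au^3 + bu^2 + cu + d. Substituting each data point gives a linear system:
  27a + 9b + 3c + d = 9
  64a + 16b + 4c + d = -22
  125a + 25b + 5c + d = -89
  216a + 36b + 6c + d = -204
Solving the system yields a = -2, b = 6, c = 1, d = 6.
So q(u) = -2u^3 + 6u^2 + u + 6.
The leading coefficient is -2.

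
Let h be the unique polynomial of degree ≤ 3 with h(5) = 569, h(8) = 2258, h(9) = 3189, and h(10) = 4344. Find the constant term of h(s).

-6

Write h(s) = as^3 + bs^2 + cs + d. Substituting each data point gives a linear system:
  125a + 25b + 5c + d = 569
  512a + 64b + 8c + d = 2258
  729a + 81b + 9c + d = 3189
  1000a + 100b + 10c + d = 4344
Solving the system yields a = 4, b = 4, c = -5, d = -6.
So h(s) = 4s^3 + 4s^2 - 5s - 6.
The constant term is -6.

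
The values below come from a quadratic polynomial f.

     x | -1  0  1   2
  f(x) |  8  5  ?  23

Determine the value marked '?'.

On equispaced nodes a degree-2 polynomial has vanishing third forward difference, so
  - f(-1) + 3·f(0) - 3·f(1) + f(2) = 0.
Substituting the known values and solving for f(1):
  -3·f(1) = -30
  f(1) = 10.

10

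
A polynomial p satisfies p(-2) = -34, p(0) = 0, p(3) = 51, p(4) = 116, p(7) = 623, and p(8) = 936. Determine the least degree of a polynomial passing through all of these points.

3

Divided differences on the nodes -2, 0, 3, 4, 7, 8:
  order 0: -34  0  51  116  623  936
  order 1: 17  17  65  169  313
  order 2: 0  12  26  36
  order 3: 2  2  2
  order 4: 0  0
  order 5: 0
The order-3 divided differences are all 2 (nonzero) and every higher order vanishes, so the data lies on a polynomial of degree exactly 3.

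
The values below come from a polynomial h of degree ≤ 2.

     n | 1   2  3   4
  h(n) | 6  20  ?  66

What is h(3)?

The 3 known points determine the degree-2 polynomial uniquely.
Write h(n) = an^2 + bn + c. Substituting each data point gives a linear system:
  a + b + c = 6
  4a + 2b + c = 20
  16a + 4b + c = 66
Solving the system yields a = 3, b = 5, c = -2.
So h(n) = 3n² + 5n - 2.
Then h(3) = 40.

40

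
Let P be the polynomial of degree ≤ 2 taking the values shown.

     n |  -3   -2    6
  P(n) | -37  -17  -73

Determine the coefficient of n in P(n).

5

Write P(n) = an^2 + bn + c. Substituting each data point gives a linear system:
  9a - 3b + c = -37
  4a - 2b + c = -17
  36a + 6b + c = -73
Solving the system yields a = -3, b = 5, c = 5.
So P(n) = -3n^2 + 5n + 5.
The coefficient of n is 5.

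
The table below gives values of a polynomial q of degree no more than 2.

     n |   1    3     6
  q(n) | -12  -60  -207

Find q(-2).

Write q(n) = an^2 + bn + c. Substituting each data point gives a linear system:
  a + b + c = -12
  9a + 3b + c = -60
  36a + 6b + c = -207
Solving the system yields a = -5, b = -4, c = -3.
So q(n) = -5n^2 - 4n - 3.
Then q(-2) = -15.

-15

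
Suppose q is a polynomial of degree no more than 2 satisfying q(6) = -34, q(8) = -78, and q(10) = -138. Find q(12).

Write q(n) = an^2 + bn + c. Substituting each data point gives a linear system:
  36a + 6b + c = -34
  64a + 8b + c = -78
  100a + 10b + c = -138
Solving the system yields a = -2, b = 6, c = 2.
So q(n) = -2n² + 6n + 2.
Then q(12) = -214.

-214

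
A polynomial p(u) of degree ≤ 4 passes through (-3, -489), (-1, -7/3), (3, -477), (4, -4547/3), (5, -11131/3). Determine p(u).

p(u) = -6u^4 + (1/3)u^3 - u + 3

Using the Lagrange interpolation formula with nodes -3, -1, 3, 4, 5:
  L_0(u) = (u + 1)(u - 3)(u - 4)(u - 5) / 672
  L_1(u) = (u + 3)(u - 3)(u - 4)(u - 5) / -240
  L_2(u) = (u + 3)(u + 1)(u - 4)(u - 5) / 48
  L_3(u) = (u + 3)(u + 1)(u - 3)(u - 5) / -35
  L_4(u) = (u + 3)(u + 1)(u - 3)(u - 4) / 96
Then p(u) = -489·L_0(u) - 7/3·L_1(u) - 477·L_2(u) - 4547/3·L_3(u) - 11131/3·L_4(u).
Expanding and collecting terms gives p(u) = -6u⁴ + (1/3)u³ - u + 3.
Check: p(-3) = -489. ✓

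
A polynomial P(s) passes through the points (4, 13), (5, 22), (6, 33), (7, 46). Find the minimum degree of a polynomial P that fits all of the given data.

2

Forward differences of the values at s = 4, 5, 6, 7:
  P  : 13  22  33  46
  Δ  : 9  11  13
  Δ^2: 2  2
  Δ^3: 0
The second differences are constant (2) and nonzero, while all higher differences vanish, so the minimal degree is 2.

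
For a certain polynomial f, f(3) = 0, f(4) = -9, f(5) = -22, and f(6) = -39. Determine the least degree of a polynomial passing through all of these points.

2

Forward differences of the values at u = 3, 4, 5, 6:
  f  : 0  -9  -22  -39
  Δ  : -9  -13  -17
  Δ^2: -4  -4
  Δ^3: 0
The second differences are constant (-4) and nonzero, while all higher differences vanish, so the minimal degree is 2.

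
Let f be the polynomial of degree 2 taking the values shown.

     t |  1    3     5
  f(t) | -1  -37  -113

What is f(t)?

f(t) = -5t^2 + 2t + 2

Write f(t) = at^2 + bt + c. Substituting each data point gives a linear system:
  a + b + c = -1
  9a + 3b + c = -37
  25a + 5b + c = -113
Solving the system yields a = -5, b = 2, c = 2.
So f(t) = -5t^2 + 2t + 2.
Check: f(3) = -37. ✓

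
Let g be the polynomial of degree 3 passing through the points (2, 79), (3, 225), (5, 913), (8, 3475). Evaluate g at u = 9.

Using the Lagrange interpolation formula with nodes 2, 3, 5, 8:
  L_0(u) = (u - 3)(u - 5)(u - 8) / -18
  L_1(u) = (u - 2)(u - 5)(u - 8) / 10
  L_2(u) = (u - 2)(u - 3)(u - 8) / -18
  L_3(u) = (u - 2)(u - 3)(u - 5) / 90
Then g(u) = 79·L_0(u) + 225·L_1(u) + 913·L_2(u) + 3475·L_3(u).
Expanding and collecting terms gives g(u) = 6u^3 + 6u^2 + 2u + 3.
Evaluating at u = 9: g(9) = 4881.

4881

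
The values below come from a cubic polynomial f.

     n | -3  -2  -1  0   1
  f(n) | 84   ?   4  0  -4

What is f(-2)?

26

The 4 known points determine the degree-3 polynomial uniquely.
Write f(n) = an^3 + bn^2 + cn + d. Substituting each data point gives a linear system:
  -27a + 9b - 3c + d = 84
  -a + b - c + d = 4
  d = 0
  a + b + c + d = -4
Solving the system yields a = -3, b = 0, c = -1, d = 0.
So f(n) = -3n³ - n.
Then f(-2) = 26.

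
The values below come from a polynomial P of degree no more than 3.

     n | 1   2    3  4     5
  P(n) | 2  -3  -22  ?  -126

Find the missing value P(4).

-61

The 4 known points determine the degree-3 polynomial uniquely.
Write P(n) = an^3 + bn^2 + cn + d. Substituting each data point gives a linear system:
  a + b + c + d = 2
  8a + 4b + 2c + d = -3
  27a + 9b + 3c + d = -22
  125a + 25b + 5c + d = -126
Solving the system yields a = -1, b = -1, c = 5, d = -1.
So P(n) = -n^3 - n^2 + 5n - 1.
Then P(4) = -61.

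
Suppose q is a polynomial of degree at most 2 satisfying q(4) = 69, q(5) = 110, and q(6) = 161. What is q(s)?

q(s) = 5s^2 - 4s + 5

Using the Lagrange interpolation formula with nodes 4, 5, 6:
  L_0(s) = (s - 5)(s - 6) / 2
  L_1(s) = (s - 4)(s - 6) / -1
  L_2(s) = (s - 4)(s - 5) / 2
Then q(s) = 69·L_0(s) + 110·L_1(s) + 161·L_2(s).
Expanding and collecting terms gives q(s) = 5s² - 4s + 5.
Check: q(5) = 110. ✓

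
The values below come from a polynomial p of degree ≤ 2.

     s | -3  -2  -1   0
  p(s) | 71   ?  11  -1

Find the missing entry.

On equispaced nodes a degree-2 polynomial has vanishing third forward difference, so
  - p(-3) + 3·p(-2) - 3·p(-1) + p(0) = 0.
Substituting the known values and solving for p(-2):
  3·p(-2) = 105
  p(-2) = 35.

35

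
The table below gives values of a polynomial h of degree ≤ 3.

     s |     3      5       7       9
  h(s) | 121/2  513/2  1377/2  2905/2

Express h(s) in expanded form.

h(s) = 2s^3 - (1/2)s^2 + 4s - 1

Write h(s) = as^3 + bs^2 + cs + d. Substituting each data point gives a linear system:
  27a + 9b + 3c + d = 121/2
  125a + 25b + 5c + d = 513/2
  343a + 49b + 7c + d = 1377/2
  729a + 81b + 9c + d = 2905/2
Solving the system yields a = 2, b = -1/2, c = 4, d = -1.
So h(s) = 2s³ - (1/2)s² + 4s - 1.
Check: h(7) = 1377/2. ✓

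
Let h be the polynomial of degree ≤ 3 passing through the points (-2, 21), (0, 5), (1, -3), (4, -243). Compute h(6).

Write h(t) = at^3 + bt^2 + ct + d. Substituting each data point gives a linear system:
  -8a + 4b - 2c + d = 21
  d = 5
  a + b + c + d = -3
  64a + 16b + 4c + d = -243
Solving the system yields a = -3, b = -3, c = -2, d = 5.
So h(t) = -3t³ - 3t² - 2t + 5.
Then h(6) = -763.

-763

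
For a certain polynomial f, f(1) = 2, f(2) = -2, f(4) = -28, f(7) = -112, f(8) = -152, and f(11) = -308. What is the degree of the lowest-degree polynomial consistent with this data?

Divided differences on the nodes 1, 2, 4, 7, 8, 11:
  order 0: 2  -2  -28  -112  -152  -308
  order 1: -4  -13  -28  -40  -52
  order 2: -3  -3  -3  -3
  order 3: 0  0  0
  order 4: 0  0
  order 5: 0
The order-2 divided differences are all -3 (nonzero) and every higher order vanishes, so the data lies on a polynomial of degree exactly 2.

2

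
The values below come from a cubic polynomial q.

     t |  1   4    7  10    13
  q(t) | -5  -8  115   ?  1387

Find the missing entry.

On equispaced nodes a degree-3 polynomial has vanishing fourth forward difference, so
  q(1) - 4·q(4) + 6·q(7) - 4·q(10) + q(13) = 0.
Substituting the known values and solving for q(10):
  -4·q(10) = -2104
  q(10) = 526.

526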